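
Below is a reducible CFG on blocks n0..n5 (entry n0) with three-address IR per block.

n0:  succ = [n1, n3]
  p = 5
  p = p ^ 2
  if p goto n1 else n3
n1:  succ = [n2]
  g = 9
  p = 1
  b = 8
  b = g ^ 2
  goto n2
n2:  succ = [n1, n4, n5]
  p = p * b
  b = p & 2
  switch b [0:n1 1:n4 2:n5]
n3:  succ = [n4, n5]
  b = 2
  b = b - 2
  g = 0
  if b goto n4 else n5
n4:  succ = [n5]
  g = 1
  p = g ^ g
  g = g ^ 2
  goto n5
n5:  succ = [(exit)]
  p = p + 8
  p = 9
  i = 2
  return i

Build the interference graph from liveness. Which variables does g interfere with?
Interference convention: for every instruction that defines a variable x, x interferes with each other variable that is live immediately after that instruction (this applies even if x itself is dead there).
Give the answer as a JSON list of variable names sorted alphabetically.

Answer: ["b", "p"]

Analysis:
def/use:
  n0: {p} / ∅
  n1: {b,g,p} / ∅
  n2: {b,p} / {b,p}
  n3: {b,g} / ∅
  n4: {g,p} / ∅
  n5: {i,p} / {p}

Liveness:
  live n0: ∅→{p}
  live n1: ∅→{b,p}
  live n2: {b,p}→{p}
  live n3: {p}→{p}
  live n4: ∅→{p}
  live n5: {p}→∅

Interfere edges:
  b: {g,p}
  g: {b,p}
  i: ∅
  p: {b,g}

N(g) = ["b", "p"]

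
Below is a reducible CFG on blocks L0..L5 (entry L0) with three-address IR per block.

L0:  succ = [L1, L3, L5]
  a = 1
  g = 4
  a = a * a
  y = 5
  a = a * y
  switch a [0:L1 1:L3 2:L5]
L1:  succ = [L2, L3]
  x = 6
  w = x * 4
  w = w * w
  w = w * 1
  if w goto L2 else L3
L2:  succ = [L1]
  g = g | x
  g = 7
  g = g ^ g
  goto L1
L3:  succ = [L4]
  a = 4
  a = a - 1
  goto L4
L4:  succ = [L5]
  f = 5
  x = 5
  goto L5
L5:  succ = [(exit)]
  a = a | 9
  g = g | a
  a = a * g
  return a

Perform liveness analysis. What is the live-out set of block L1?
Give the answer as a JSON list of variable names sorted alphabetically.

Per-block:
  L0: {a,g,y} / ∅
  L1: {w,x} / ∅
  L2: {g} / {g,x}
  L3: {a} / ∅
  L4: {f,x} / ∅
  L5: {a,g} / {a,g}

Live sets:
  live L0: ∅→{a,g}
  live L1: {g}→{g,x}
  live L2: {g,x}→{g}
  live L3: {g}→{a,g}
  live L4: {a,g}→{a,g}
  live L5: {a,g}→∅

live-out(L1) = ["g", "x"]

Answer: ["g", "x"]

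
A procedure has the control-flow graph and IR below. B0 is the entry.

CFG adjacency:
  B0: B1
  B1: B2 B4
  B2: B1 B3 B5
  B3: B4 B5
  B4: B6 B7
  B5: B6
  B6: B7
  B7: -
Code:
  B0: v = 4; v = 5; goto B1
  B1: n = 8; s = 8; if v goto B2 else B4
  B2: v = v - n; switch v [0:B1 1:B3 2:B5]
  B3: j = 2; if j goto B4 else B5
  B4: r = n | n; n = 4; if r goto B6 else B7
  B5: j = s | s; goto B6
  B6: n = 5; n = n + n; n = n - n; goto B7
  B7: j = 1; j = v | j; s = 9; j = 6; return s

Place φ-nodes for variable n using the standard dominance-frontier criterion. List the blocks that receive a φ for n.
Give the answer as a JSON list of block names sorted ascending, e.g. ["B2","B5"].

idom tree: B1←B0 B2←B1 B3←B2 B4←B1 B5←B2 B6←B1 B7←B1
Dom∩ at merges:
  B1: preds {B0,B2}: {B0} ∩ {B0,B1,B2} = {B0}; idom=B0
  B4: preds {B1,B3}: {B0,B1} ∩ {B0,B1,B2,B3} = {B0,B1}; idom=B1
  B5: preds {B2,B3}: {B0,B1,B2} ∩ {B0,B1,B2,B3} = {B0,B1,B2}; idom=B2
  B6: preds {B4,B5}: {B0,B1,B4} ∩ {B0,B1,B2,B5} = {B0,B1}; idom=B1
  B7: preds {B4,B6}: {B0,B1,B4} ∩ {B0,B1,B6} = {B0,B1}; idom=B1

DF walk-up:
  join B1 pred B0: · stop@B0
  join B1 pred B2: B2→B1 stop@B0
  join B4 pred B1: · stop@B1
  join B4 pred B3: B3→B2 stop@B1
  join B5 pred B2: · stop@B2
  join B5 pred B3: B3 stop@B2
  join B6 pred B4: B4 stop@B1
  join B6 pred B5: B5→B2 stop@B1
  join B7 pred B4: B4 stop@B1
  join B7 pred B6: B6 stop@B1
  B0: DF=∅
  B1: DF={B1}
  B2: DF={B1,B4,B6}
  B3: DF={B4,B5}
  B4: DF={B6,B7}
  B5: DF={B6}
  B6: DF={B7}
  B7: DF=∅

φ for n: defs {B1,B4,B6}
  DF⁺ = {B1,B6,B7}

Answer: ["B1", "B6", "B7"]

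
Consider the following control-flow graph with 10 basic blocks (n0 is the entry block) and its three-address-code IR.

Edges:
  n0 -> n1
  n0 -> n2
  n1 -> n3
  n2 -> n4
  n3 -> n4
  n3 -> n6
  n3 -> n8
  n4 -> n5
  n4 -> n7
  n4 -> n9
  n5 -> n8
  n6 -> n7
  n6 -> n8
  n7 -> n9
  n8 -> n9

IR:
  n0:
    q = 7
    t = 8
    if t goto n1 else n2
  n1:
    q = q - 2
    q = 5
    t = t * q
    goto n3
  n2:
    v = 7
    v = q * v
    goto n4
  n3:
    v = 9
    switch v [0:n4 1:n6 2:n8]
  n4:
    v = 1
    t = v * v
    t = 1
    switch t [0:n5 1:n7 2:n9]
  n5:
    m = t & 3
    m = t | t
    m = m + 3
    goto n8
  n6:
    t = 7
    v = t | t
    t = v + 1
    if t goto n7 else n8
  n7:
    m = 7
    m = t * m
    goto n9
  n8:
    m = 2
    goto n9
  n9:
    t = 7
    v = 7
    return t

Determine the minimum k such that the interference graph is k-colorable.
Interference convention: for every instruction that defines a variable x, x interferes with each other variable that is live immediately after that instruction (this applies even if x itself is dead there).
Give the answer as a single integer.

Answer: 3

Working:
Block summaries:
  n0: {q,t} / ∅
  n1: {q,t} / {q,t}
  n2: {v} / {q}
  n3: {v} / ∅
  n4: {t,v} / ∅
  n5: {m} / {t}
  n6: {t,v} / ∅
  n7: {m} / {t}
  n8: {m} / ∅
  n9: {t,v} / ∅

Live sets:
  n0 li=∅ lo={q,t}
  n1 li={q,t} lo=∅
  n2 li={q} lo=∅
  n3 li=∅ lo=∅
  n4 li=∅ lo={t}
  n5 li={t} lo=∅
  n6 li=∅ lo={t}
  n7 li={t} lo=∅
  n8 li=∅ lo=∅
  n9 li=∅ lo=∅

Conflict graph:
  m↔{t}
  q↔{t,v}
  t↔{m,q,v}
  v↔{q,t}

Chromatic number:
  {q,t,v} pairwise interfere (3-clique) ⇒ χ ≥ 3
  3-colouring: r0={t}  r1={m,q}  r2={v}
  χ = 3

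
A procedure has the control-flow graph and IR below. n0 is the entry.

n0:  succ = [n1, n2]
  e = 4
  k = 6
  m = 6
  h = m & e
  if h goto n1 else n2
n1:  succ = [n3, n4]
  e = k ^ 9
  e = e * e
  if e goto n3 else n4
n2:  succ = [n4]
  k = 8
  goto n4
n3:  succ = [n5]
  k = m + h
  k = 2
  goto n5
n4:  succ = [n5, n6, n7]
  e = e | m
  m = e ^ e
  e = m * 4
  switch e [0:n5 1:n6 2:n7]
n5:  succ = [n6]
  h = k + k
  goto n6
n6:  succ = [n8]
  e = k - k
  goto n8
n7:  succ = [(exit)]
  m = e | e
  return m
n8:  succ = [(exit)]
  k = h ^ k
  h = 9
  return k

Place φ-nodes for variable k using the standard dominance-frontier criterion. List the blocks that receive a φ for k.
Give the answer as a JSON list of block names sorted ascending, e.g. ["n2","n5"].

idom tree: n1←n0 n2←n0 n3←n1 n4←n0 n5←n0 n6←n0 n7←n4 n8←n6
Dom∩ at merges:
  n4: preds {n1,n2}: {n0,n1} ∩ {n0,n2} = {n0}; idom=n0
  n5: preds {n3,n4}: {n0,n1,n3} ∩ {n0,n4} = {n0}; idom=n0
  n6: preds {n4,n5}: {n0,n4} ∩ {n0,n5} = {n0}; idom=n0

DF walk-up:
  join n4 pred n1: n1 stop@n0
  join n4 pred n2: n2 stop@n0
  join n5 pred n3: n3→n1 stop@n0
  join n5 pred n4: n4 stop@n0
  join n6 pred n4: n4 stop@n0
  join n6 pred n5: n5 stop@n0
  n0 → ∅
  n1 → {n4,n5}
  n2 → {n4}
  n3 → {n5}
  n4 → {n5,n6}
  n5 → {n6}
  n6 → ∅
  n7 → ∅
  n8 → ∅

φ for k: defs {n0,n2,n3,n8}
  DF⁺ = {n4,n5,n6}

Answer: ["n4", "n5", "n6"]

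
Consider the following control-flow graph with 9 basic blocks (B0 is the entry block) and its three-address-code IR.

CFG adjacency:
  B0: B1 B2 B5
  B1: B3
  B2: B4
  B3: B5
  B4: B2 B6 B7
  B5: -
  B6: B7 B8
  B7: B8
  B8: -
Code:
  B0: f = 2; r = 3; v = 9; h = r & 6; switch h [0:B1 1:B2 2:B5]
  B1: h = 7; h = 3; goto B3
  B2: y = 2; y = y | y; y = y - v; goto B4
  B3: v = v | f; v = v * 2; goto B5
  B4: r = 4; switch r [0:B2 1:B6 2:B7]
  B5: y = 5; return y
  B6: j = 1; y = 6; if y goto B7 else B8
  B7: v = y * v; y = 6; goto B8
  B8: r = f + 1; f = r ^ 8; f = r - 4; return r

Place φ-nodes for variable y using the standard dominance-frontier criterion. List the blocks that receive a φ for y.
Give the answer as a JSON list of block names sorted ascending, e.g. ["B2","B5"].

Answer: ["B2", "B7", "B8"]

Working:
idom tree: B1←B0 B2←B0 B3←B1 B4←B2 B5←B0 B6←B4 B7←B4 B8←B4
Join-block Dom:
  B2: preds {B0,B4}: {B0} ∩ {B0,B2,B4} = {B0}; idom=B0
  B5: preds {B0,B3}: {B0} ∩ {B0,B1,B3} = {B0}; idom=B0
  B7: preds {B4,B6}: {B0,B2,B4} ∩ {B0,B2,B4,B6} = {B0,B2,B4}; idom=B4
  B8: preds {B6,B7}: {B0,B2,B4,B6} ∩ {B0,B2,B4,B7} = {B0,B2,B4}; idom=B4

DF walk-up:
  B2←B0: walk · to B0
  B2←B4: walk B4→B2 to B0
  B5←B0: walk · to B0
  B5←B3: walk B3→B1 to B0
  B7←B4: walk · to B4
  B7←B6: walk B6 to B4
  B8←B6: walk B6 to B4
  B8←B7: walk B7 to B4
  B0 → ∅
  B1 → {B5}
  B2 → {B2}
  B3 → {B5}
  B4 → {B2}
  B5 → ∅
  B6 → {B7,B8}
  B7 → {B8}
  B8 → ∅

φ for y: defs {B2,B5,B6,B7}
  DF⁺ = {B2,B7,B8}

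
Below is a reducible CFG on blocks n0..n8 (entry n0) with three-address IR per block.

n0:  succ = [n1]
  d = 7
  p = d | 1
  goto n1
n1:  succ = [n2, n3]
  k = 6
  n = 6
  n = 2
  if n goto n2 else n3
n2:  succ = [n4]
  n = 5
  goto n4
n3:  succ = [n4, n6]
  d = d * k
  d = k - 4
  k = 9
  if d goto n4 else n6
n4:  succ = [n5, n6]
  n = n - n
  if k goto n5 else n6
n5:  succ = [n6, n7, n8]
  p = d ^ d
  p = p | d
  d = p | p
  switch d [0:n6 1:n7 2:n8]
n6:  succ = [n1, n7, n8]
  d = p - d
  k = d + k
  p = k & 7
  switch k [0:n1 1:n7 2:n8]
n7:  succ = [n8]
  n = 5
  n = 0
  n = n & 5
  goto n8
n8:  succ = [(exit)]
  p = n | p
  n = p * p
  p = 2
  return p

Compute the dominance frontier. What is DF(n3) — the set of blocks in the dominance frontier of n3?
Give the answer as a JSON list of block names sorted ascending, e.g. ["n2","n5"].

Answer: ["n4", "n6"]

Analysis:
idom tree: n1←n0 n2←n1 n3←n1 n4←n1 n5←n4 n6←n1 n7←n1 n8←n1
Join-block Dom:
  n1: preds {n0,n6}: {n0} ∩ {n0,n1,n6} = {n0}; idom=n0
  n4: preds {n2,n3}: {n0,n1,n2} ∩ {n0,n1,n3} = {n0,n1}; idom=n1
  n6: preds {n3,n4,n5}: {n0,n1,n3} ∩ {n0,n1,n4} ∩ {n0,n1,n4,n5} = {n0,n1}; idom=n1
  n7: preds {n5,n6}: {n0,n1,n4,n5} ∩ {n0,n1,n6} = {n0,n1}; idom=n1
  n8: preds {n5,n6,n7}: {n0,n1,n4,n5} ∩ {n0,n1,n6} ∩ {n0,n1,n7} = {n0,n1}; idom=n1

DF derivation:
  join n1 pred n0: · stop@n0
  join n1 pred n6: n6→n1 stop@n0
  join n4 pred n2: n2 stop@n1
  join n4 pred n3: n3 stop@n1
  join n6 pred n3: n3 stop@n1
  join n6 pred n4: n4 stop@n1
  join n6 pred n5: n5→n4 stop@n1
  join n7 pred n5: n5→n4 stop@n1
  join n7 pred n6: n6 stop@n1
  join n8 pred n5: n5→n4 stop@n1
  join n8 pred n6: n6 stop@n1
  join n8 pred n7: n7 stop@n1
  DF(n0)=∅
  DF(n1)={n1}
  DF(n2)={n4}
  DF(n3)={n4,n6}
  DF(n4)={n6,n7,n8}
  DF(n5)={n6,n7,n8}
  DF(n6)={n1,n7,n8}
  DF(n7)={n8}
  DF(n8)=∅

DF(n3) = ["n4", "n6"]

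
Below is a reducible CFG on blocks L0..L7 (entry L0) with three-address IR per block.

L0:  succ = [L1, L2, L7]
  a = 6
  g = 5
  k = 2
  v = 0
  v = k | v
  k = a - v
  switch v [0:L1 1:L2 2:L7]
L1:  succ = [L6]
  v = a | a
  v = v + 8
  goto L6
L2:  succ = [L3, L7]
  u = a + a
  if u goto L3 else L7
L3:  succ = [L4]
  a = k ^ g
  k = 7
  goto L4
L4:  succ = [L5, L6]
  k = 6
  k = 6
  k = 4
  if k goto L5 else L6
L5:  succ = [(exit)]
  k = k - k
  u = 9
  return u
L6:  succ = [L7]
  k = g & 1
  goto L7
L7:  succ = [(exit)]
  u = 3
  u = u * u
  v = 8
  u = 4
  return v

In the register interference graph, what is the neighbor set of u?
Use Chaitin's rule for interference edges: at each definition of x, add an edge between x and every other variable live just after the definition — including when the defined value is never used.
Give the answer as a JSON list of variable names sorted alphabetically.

Answer: ["g", "k", "v"]

Derivation:
Per-block:
  L0: def={a,g,k,v} ue=∅
  L1: def={v} ue={a}
  L2: def={u} ue={a}
  L3: def={a,k} ue={g,k}
  L4: def={k} ue=∅
  L5: def={k,u} ue={k}
  L6: def={k} ue={g}
  L7: def={u,v} ue=∅

Live sets:
  live L0: ∅→{a,g,k}
  live L1: {a,g}→{g}
  live L2: {a,g,k}→{g,k}
  live L3: {g,k}→{g}
  live L4: {g}→{g,k}
  live L5: {k}→∅
  live L6: {g}→∅
  live L7: ∅→∅

Conflict graph:
  a↔{g,k,v}
  g↔{a,k,u,v}
  k↔{a,g,u,v}
  u↔{g,k,v}
  v↔{a,g,k,u}

N(u) = ["g", "k", "v"]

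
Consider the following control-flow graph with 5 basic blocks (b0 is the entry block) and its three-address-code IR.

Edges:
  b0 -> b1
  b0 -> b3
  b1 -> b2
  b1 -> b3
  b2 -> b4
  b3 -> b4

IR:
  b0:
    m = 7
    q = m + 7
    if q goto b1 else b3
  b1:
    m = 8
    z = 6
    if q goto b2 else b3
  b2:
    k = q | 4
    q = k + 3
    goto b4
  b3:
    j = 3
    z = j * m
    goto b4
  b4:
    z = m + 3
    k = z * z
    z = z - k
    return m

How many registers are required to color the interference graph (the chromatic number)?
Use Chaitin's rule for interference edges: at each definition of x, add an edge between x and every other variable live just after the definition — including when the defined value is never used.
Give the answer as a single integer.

def/use:
  b0 def {m,q} use ∅
  b1 def {m,z} use {q}
  b2 def {k,q} use {q}
  b3 def {j,z} use {m}
  b4 def {k,z} use {m}

Backward fixpoint:
  b0 li=∅ lo={m,q}
  b1 li={q} lo={m,q}
  b2 li={m,q} lo={m}
  b3 li={m} lo={m}
  b4 li={m} lo=∅

Conflict graph:
  j: {m}
  k: {m,z}
  m: {j,k,q,z}
  q: {m,z}
  z: {k,m,q}

Registers:
  clique {k,m,z} ⇒ need ≥ 3
  3-colouring: c0={m}  c1={j,z}  c2={k,q}
  χ = 3

Answer: 3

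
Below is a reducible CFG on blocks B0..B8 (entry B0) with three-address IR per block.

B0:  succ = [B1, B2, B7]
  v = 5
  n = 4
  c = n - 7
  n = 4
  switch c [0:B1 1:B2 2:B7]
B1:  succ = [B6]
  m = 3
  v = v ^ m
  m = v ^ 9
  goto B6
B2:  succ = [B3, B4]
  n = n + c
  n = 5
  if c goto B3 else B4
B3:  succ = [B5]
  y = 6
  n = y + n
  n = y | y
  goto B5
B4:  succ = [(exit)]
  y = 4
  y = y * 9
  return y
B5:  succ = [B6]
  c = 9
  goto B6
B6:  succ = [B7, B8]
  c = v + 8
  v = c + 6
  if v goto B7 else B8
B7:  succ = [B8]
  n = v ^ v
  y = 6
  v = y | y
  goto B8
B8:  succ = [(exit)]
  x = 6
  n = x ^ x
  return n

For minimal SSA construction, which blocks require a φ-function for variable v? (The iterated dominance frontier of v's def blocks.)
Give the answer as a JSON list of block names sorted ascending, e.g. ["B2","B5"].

Answer: ["B6", "B7", "B8"]

Derivation:
idom tree: B1←B0 B2←B0 B3←B2 B4←B2 B5←B3 B6←B0 B7←B0 B8←B0
Dom at joins:
  B6: preds {B1,B5}: {B0,B1} ∩ {B0,B2,B3,B5} = {B0}; idom=B0
  B7: preds {B0,B6}: {B0} ∩ {B0,B6} = {B0}; idom=B0
  B8: preds {B6,B7}: {B0,B6} ∩ {B0,B7} = {B0}; idom=B0

Frontier:
  B6←B1: walk B1 to B0
  B6←B5: walk B5→B3→B2 to B0
  B7←B0: walk · to B0
  B7←B6: walk B6 to B0
  B8←B6: walk B6 to B0
  B8←B7: walk B7 to B0
  B0: DF=∅
  B1: DF={B6}
  B2: DF={B6}
  B3: DF={B6}
  B4: DF=∅
  B5: DF={B6}
  B6: DF={B7,B8}
  B7: DF={B8}
  B8: DF=∅

φ for v: defs {B0,B1,B6,B7}
  DF⁺ = {B6,B7,B8}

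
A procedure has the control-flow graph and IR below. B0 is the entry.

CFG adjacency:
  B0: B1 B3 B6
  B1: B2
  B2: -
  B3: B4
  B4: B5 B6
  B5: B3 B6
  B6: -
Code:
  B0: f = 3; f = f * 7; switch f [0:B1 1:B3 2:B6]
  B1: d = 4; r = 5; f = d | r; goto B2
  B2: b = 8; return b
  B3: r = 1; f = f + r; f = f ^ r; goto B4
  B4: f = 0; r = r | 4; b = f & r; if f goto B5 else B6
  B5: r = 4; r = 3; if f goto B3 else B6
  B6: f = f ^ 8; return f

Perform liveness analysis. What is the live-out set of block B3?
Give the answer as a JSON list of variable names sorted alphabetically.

Per-block:
  B0 def {f} use ∅
  B1 def {d,f,r} use ∅
  B2 def {b} use ∅
  B3 def {f,r} use {f}
  B4 def {b,f,r} use {r}
  B5 def {r} use {f}
  B6 def {f} use {f}

Liveness:
  B0 li=∅ lo={f}
  B1 li=∅ lo=∅
  B2 li=∅ lo=∅
  B3 li={f} lo={r}
  B4 li={r} lo={f}
  B5 li={f} lo={f}
  B6 li={f} lo=∅

live-out(B3) = ["r"]

Answer: ["r"]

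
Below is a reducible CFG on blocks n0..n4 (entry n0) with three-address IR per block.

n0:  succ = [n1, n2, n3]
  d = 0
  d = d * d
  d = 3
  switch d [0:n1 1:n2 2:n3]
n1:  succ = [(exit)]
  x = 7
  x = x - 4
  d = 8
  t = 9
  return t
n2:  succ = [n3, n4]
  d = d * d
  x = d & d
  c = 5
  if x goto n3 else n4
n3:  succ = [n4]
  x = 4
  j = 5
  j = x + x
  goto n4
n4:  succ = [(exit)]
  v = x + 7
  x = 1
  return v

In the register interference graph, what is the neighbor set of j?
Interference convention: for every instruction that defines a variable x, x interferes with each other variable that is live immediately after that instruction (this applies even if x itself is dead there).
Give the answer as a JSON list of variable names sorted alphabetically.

Answer: ["x"]

Working:
def/use:
  n0 def {d} use ∅
  n1 def {d,t,x} use ∅
  n2 def {c,d,x} use {d}
  n3 def {j,x} use ∅
  n4 def {v,x} use {x}

Backward fixpoint:
  live n0: ∅→{d}
  live n1: ∅→∅
  live n2: {d}→{x}
  live n3: ∅→{x}
  live n4: {x}→∅

Conflict graph:
  c↔{x}
  d↔∅
  j↔{x}
  t↔∅
  v↔{x}
  x↔{c,j,v}

N(j) = ["x"]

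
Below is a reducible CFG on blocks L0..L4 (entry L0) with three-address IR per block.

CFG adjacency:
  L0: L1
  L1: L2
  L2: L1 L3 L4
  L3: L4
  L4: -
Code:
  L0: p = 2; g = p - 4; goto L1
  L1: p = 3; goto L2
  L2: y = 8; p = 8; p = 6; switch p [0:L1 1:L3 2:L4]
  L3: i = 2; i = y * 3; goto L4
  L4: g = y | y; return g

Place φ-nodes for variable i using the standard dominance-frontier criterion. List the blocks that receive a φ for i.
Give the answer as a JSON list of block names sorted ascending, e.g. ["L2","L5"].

idom tree: L1←L0 L2←L1 L3←L2 L4←L2
Join-block Dom:
  L1: preds {L0,L2}: {L0} ∩ {L0,L1,L2} = {L0}; idom=L0
  L4: preds {L2,L3}: {L0,L1,L2} ∩ {L0,L1,L2,L3} = {L0,L1,L2}; idom=L2

Frontier:
  L1←L0: walk · to L0
  L1←L2: walk L2→L1 to L0
  L4←L2: walk · to L2
  L4←L3: walk L3 to L2
  L0 → ∅
  L1 → {L1}
  L2 → {L1}
  L3 → {L4}
  L4 → ∅

φ for i: defs {L3}
  DF⁺ = {L4}

Answer: ["L4"]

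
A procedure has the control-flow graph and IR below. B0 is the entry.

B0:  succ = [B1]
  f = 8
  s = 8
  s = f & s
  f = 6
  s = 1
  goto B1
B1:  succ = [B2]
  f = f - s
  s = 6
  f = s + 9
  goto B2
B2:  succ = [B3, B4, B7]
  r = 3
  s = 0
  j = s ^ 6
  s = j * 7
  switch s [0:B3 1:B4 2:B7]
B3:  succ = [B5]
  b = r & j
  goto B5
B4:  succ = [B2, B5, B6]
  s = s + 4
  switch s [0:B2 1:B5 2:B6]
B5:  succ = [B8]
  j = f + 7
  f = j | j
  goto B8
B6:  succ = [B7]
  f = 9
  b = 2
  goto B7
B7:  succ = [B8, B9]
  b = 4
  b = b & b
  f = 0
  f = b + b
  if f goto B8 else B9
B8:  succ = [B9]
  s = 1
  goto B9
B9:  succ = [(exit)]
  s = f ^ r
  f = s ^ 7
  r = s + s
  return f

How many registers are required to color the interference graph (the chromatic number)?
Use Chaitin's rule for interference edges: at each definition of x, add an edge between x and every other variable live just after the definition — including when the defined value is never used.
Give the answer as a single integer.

Answer: 4

Analysis:
Block summaries:
  B0: {f,s} / ∅
  B1: {f,s} / {f,s}
  B2: {j,r,s} / ∅
  B3: {b} / {j,r}
  B4: {s} / {s}
  B5: {f,j} / {f}
  B6: {b,f} / ∅
  B7: {b,f} / ∅
  B8: {s} / ∅
  B9: {f,r,s} / {f,r}

Live sets:
  B0 li=∅ lo={f,s}
  B1 li={f,s} lo={f}
  B2 li={f} lo={f,j,r,s}
  B3 li={f,j,r} lo={f,r}
  B4 li={f,r,s} lo={f,r}
  B5 li={f,r} lo={f,r}
  B6 li={r} lo={r}
  B7 li={r} lo={f,r}
  B8 li={f,r} lo={f,r}
  B9 li={f,r} lo=∅

Interfere edges:
  b: {f,r}
  f: {b,j,r,s}
  j: {f,r,s}
  r: {b,f,j,s}
  s: {f,j,r}

Colouring:
  clique {f,j,r,s} ⇒ need ≥ 4
  assign b→r2 f→r0 j→r2 r→r1 s→r3 — no edge inside a register ⇒ χ ≤ 4
  χ = 4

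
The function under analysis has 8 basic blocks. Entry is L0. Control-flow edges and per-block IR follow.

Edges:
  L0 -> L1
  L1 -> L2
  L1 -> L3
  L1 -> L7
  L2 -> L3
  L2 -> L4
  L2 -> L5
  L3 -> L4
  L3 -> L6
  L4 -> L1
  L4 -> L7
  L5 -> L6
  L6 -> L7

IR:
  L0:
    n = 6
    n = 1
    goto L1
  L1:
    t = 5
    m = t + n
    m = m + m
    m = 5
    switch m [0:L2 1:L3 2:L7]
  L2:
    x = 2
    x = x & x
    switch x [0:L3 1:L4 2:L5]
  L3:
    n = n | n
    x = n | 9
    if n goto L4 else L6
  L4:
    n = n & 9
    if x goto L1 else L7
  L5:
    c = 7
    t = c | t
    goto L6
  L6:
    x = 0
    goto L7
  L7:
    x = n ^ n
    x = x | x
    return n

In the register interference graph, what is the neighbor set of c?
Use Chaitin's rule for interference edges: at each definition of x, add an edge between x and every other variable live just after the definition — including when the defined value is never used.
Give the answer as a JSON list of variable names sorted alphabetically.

def/use:
  L0: def={n} ue=∅
  L1: def={m,t} ue={n}
  L2: def={x} ue=∅
  L3: def={n,x} ue={n}
  L4: def={n} ue={n,x}
  L5: def={c,t} ue={t}
  L6: def={x} ue=∅
  L7: def={x} ue={n}

Live sets:
  live L0: ∅→{n}
  live L1: {n}→{n,t}
  live L2: {n,t}→{n,t,x}
  live L3: {n}→{n,x}
  live L4: {n,x}→{n}
  live L5: {n,t}→{n}
  live L6: {n}→{n}
  live L7: {n}→∅

Interference:
  c↔{n,t}
  m↔{n,t}
  n↔{c,m,t,x}
  t↔{c,m,n,x}
  x↔{n,t}

N(c) = ["n", "t"]

Answer: ["n", "t"]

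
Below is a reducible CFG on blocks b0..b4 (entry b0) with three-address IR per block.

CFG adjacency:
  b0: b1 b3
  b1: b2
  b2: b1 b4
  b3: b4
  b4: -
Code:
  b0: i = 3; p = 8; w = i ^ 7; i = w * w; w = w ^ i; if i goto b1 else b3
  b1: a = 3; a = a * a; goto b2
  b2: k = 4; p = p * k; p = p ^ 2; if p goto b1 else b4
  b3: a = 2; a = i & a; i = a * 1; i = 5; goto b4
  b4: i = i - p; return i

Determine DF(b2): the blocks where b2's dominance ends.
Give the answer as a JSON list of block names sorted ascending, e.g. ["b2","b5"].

Answer: ["b1", "b4"]

Analysis:
idom tree: b1←b0 b2←b1 b3←b0 b4←b0
Dom at joins:
  b1: preds {b0,b2}: {b0} ∩ {b0,b1,b2} = {b0}; idom=b0
  b4: preds {b2,b3}: {b0,b1,b2} ∩ {b0,b3} = {b0}; idom=b0

DF derivation:
  join b1 pred b0: · stop@b0
  join b1 pred b2: b2→b1 stop@b0
  join b4 pred b2: b2→b1 stop@b0
  join b4 pred b3: b3 stop@b0
  DF(b0)=∅
  DF(b1)={b1,b4}
  DF(b2)={b1,b4}
  DF(b3)={b4}
  DF(b4)=∅

DF(b2) = ["b1", "b4"]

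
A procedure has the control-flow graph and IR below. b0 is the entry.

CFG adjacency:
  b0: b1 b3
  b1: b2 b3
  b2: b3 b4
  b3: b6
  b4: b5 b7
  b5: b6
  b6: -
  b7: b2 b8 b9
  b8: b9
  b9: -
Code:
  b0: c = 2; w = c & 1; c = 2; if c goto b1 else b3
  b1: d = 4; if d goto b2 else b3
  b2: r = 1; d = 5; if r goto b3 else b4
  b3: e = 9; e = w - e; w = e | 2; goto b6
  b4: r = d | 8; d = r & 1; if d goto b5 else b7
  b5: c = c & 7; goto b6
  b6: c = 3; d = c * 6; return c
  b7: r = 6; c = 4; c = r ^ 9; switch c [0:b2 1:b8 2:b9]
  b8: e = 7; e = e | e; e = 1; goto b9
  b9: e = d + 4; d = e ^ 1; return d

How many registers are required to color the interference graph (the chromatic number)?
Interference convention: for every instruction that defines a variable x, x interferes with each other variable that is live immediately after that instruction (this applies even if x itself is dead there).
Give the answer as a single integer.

Answer: 4

Working:
Block summaries:
  b0 def {c,w} use ∅
  b1 def {d} use ∅
  b2 def {d,r} use ∅
  b3 def {e,w} use {w}
  b4 def {d,r} use {d}
  b5 def {c} use {c}
  b6 def {c,d} use ∅
  b7 def {c,r} use ∅
  b8 def {e} use ∅
  b9 def {d,e} use {d}

Backward fixpoint:
  live b0: ∅→{c,w}
  live b1: {c,w}→{c,w}
  live b2: {c,w}→{c,d,w}
  live b3: {w}→∅
  live b4: {c,d,w}→{c,d,w}
  live b5: {c}→∅
  live b6: ∅→∅
  live b7: {d,w}→{c,d,w}
  live b8: {d}→{d}
  live b9: {d}→∅

Conflict graph:
  c: {d,r,w}
  d: {c,e,r,w}
  e: {d,w}
  r: {c,d,w}
  w: {c,d,e,r}

Chromatic number:
  lower bound: {c,d,r,w} mutually conflict ⇒ χ ≥ 4
  assign c→c2 d→c0 e→c2 r→c3 w→c1 — no edge inside a register ⇒ χ ≤ 4
  χ = 4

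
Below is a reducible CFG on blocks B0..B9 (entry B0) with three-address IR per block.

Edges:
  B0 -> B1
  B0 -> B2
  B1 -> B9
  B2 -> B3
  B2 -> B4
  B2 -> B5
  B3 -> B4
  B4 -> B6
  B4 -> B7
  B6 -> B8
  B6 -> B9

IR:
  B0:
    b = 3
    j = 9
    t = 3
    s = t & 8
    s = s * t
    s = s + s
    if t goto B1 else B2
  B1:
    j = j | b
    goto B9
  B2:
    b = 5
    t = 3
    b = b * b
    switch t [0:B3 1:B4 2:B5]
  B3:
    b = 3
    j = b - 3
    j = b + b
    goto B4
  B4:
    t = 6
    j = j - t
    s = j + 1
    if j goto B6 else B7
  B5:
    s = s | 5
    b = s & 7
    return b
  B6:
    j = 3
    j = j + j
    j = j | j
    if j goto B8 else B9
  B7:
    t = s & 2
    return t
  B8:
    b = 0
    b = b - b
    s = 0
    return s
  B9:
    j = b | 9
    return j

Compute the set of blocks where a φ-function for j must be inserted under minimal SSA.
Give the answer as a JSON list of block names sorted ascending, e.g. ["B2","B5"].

Answer: ["B4", "B9"]

Derivation:
idom tree: B1←B0 B2←B0 B3←B2 B4←B2 B5←B2 B6←B4 B7←B4 B8←B6 B9←B0
Dom∩ at merges:
  B4: preds {B2,B3}: {B0,B2} ∩ {B0,B2,B3} = {B0,B2}; idom=B2
  B9: preds {B1,B6}: {B0,B1} ∩ {B0,B2,B4,B6} = {B0}; idom=B0

DF walk-up:
  B4←B2: walk · to B2
  B4←B3: walk B3 to B2
  B9←B1: walk B1 to B0
  B9←B6: walk B6→B4→B2 to B0
  DF(B0)=∅
  DF(B1)={B9}
  DF(B2)={B9}
  DF(B3)={B4}
  DF(B4)={B9}
  DF(B5)=∅
  DF(B6)={B9}
  DF(B7)=∅
  DF(B8)=∅
  DF(B9)=∅

φ for j: defs {B0,B1,B3,B4,B6,B9}
  DF⁺ = {B4,B9}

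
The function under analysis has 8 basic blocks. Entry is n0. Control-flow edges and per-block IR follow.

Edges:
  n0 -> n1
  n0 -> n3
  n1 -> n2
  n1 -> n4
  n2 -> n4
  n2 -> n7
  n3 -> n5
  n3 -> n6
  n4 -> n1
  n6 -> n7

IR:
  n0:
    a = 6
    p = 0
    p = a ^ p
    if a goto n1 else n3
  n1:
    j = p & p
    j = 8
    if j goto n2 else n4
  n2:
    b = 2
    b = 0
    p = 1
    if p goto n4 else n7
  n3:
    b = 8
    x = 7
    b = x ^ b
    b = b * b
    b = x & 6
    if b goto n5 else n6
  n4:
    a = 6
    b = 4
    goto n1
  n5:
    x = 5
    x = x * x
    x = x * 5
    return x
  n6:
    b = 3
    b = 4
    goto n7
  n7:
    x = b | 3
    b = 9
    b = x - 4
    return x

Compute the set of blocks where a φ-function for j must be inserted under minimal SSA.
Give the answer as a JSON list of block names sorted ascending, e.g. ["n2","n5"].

idom tree: n1←n0 n2←n1 n3←n0 n4←n1 n5←n3 n6←n3 n7←n0
Dom at joins:
  n1: preds {n0,n4}: {n0} ∩ {n0,n1,n4} = {n0}; idom=n0
  n4: preds {n1,n2}: {n0,n1} ∩ {n0,n1,n2} = {n0,n1}; idom=n1
  n7: preds {n2,n6}: {n0,n1,n2} ∩ {n0,n3,n6} = {n0}; idom=n0

DF walk-up:
  n1←n0: walk · to n0
  n1←n4: walk n4→n1 to n0
  n4←n1: walk · to n1
  n4←n2: walk n2 to n1
  n7←n2: walk n2→n1 to n0
  n7←n6: walk n6→n3 to n0
  DF(n0)=∅
  DF(n1)={n1,n7}
  DF(n2)={n4,n7}
  DF(n3)={n7}
  DF(n4)={n1}
  DF(n5)=∅
  DF(n6)={n7}
  DF(n7)=∅

φ for j: defs {n1}
  DF⁺ = {n1,n7}

Answer: ["n1", "n7"]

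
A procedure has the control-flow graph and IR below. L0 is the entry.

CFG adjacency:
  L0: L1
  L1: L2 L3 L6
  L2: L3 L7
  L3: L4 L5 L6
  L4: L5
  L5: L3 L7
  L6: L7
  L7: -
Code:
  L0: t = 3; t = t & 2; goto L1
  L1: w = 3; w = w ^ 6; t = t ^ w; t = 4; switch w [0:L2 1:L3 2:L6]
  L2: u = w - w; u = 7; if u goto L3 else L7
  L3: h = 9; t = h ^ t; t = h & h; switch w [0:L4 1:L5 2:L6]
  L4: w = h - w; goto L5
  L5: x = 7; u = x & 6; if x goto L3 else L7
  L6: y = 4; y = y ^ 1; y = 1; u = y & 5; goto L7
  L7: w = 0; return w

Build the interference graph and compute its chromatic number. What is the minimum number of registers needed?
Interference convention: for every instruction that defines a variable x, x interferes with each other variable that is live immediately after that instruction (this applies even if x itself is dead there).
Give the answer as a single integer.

Block summaries:
  L0: def={t} ue=∅
  L1: def={t,w} ue={t}
  L2: def={u} ue={w}
  L3: def={h,t} ue={t,w}
  L4: def={w} ue={h,w}
  L5: def={u,x} ue=∅
  L6: def={u,y} ue=∅
  L7: def={w} ue=∅

Backward fixpoint:
  live L0: ∅→{t}
  live L1: {t}→{t,w}
  live L2: {t,w}→{t,w}
  live L3: {t,w}→{h,t,w}
  live L4: {h,t,w}→{t,w}
  live L5: {t,w}→{t,w}
  live L6: ∅→∅
  live L7: ∅→∅

Interference:
  h: {t,w}
  t: {h,u,w,x}
  u: {t,w,x}
  w: {h,t,u,x}
  x: {t,u,w}
  y: ∅

Colouring:
  {t,u,w,x} pairwise interfere (4-clique) ⇒ χ ≥ 4
  assign h→r2 t→r0 u→r2 w→r1 x→r3 y→r0 — no edge inside a register ⇒ χ ≤ 4
  χ = 4

Answer: 4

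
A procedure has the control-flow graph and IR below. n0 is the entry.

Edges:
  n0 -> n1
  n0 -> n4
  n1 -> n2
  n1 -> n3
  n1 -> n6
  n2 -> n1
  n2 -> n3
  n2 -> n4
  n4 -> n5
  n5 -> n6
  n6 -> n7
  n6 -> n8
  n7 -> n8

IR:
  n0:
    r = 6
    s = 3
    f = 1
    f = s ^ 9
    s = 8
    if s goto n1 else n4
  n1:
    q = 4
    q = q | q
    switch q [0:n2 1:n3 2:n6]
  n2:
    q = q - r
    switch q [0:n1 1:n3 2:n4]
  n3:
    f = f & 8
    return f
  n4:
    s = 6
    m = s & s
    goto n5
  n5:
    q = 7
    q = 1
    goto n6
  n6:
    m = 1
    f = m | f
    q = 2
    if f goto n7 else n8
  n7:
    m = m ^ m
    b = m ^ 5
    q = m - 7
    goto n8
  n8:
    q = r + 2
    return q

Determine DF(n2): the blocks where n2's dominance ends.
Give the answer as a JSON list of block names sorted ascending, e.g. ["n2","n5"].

idom tree: n1←n0 n2←n1 n3←n1 n4←n0 n5←n4 n6←n0 n7←n6 n8←n6
Dom∩ at merges:
  n1: preds {n0,n2}: {n0} ∩ {n0,n1,n2} = {n0}; idom=n0
  n3: preds {n1,n2}: {n0,n1} ∩ {n0,n1,n2} = {n0,n1}; idom=n1
  n4: preds {n0,n2}: {n0} ∩ {n0,n1,n2} = {n0}; idom=n0
  n6: preds {n1,n5}: {n0,n1} ∩ {n0,n4,n5} = {n0}; idom=n0
  n8: preds {n6,n7}: {n0,n6} ∩ {n0,n6,n7} = {n0,n6}; idom=n6

DF derivation:
  n1←n0: walk · to n0
  n1←n2: walk n2→n1 to n0
  n3←n1: walk · to n1
  n3←n2: walk n2 to n1
  n4←n0: walk · to n0
  n4←n2: walk n2→n1 to n0
  n6←n1: walk n1 to n0
  n6←n5: walk n5→n4 to n0
  n8←n6: walk · to n6
  n8←n7: walk n7 to n6
  n0 → ∅
  n1 → {n1,n4,n6}
  n2 → {n1,n3,n4}
  n3 → ∅
  n4 → {n6}
  n5 → {n6}
  n6 → ∅
  n7 → {n8}
  n8 → ∅

DF(n2) = ["n1", "n3", "n4"]

Answer: ["n1", "n3", "n4"]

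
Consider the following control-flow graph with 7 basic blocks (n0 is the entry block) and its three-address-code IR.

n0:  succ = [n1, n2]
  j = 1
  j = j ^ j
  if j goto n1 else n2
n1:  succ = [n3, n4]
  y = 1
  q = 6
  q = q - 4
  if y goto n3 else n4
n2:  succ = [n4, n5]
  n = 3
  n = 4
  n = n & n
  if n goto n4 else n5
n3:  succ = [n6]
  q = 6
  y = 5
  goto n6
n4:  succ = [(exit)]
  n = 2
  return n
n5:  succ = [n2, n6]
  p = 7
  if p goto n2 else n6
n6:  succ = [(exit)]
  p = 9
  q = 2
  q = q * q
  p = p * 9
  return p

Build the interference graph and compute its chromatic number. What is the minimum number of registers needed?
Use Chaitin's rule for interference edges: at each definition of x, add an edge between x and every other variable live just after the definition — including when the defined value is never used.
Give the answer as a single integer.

Answer: 2

Analysis:
Block summaries:
  n0 def {j} use ∅
  n1 def {q,y} use ∅
  n2 def {n} use ∅
  n3 def {q,y} use ∅
  n4 def {n} use ∅
  n5 def {p} use ∅
  n6 def {p,q} use ∅

Live sets:
  n0 li=∅ lo=∅
  n1 li=∅ lo=∅
  n2 li=∅ lo=∅
  n3 li=∅ lo=∅
  n4 li=∅ lo=∅
  n5 li=∅ lo=∅
  n6 li=∅ lo=∅

Interfere edges:
  j↔∅
  n↔∅
  p↔{q}
  q↔{p,y}
  y↔{q}

Colouring:
  lower bound: {p,q} mutually conflict ⇒ χ ≥ 2
  assign j→R0 n→R0 p→R1 q→R0 y→R1 — no edge inside a register ⇒ χ ≤ 2
  χ = 2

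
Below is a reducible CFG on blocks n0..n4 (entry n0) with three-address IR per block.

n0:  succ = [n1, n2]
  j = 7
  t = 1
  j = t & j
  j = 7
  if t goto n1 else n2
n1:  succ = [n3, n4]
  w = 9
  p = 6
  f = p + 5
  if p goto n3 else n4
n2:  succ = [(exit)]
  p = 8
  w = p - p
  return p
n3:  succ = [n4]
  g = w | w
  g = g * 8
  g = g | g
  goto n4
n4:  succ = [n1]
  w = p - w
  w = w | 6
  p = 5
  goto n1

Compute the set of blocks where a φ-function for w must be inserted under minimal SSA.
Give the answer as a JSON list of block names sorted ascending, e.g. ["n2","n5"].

Answer: ["n1"]

Derivation:
idom tree: n1←n0 n2←n0 n3←n1 n4←n1
Join-block Dom:
  n1: preds {n0,n4}: {n0} ∩ {n0,n1,n4} = {n0}; idom=n0
  n4: preds {n1,n3}: {n0,n1} ∩ {n0,n1,n3} = {n0,n1}; idom=n1

DF walk-up:
  n1←n0: walk · to n0
  n1←n4: walk n4→n1 to n0
  n4←n1: walk · to n1
  n4←n3: walk n3 to n1
  DF(n0)=∅
  DF(n1)={n1}
  DF(n2)=∅
  DF(n3)={n4}
  DF(n4)={n1}

φ for w: defs {n1,n2,n4}
  DF⁺ = {n1}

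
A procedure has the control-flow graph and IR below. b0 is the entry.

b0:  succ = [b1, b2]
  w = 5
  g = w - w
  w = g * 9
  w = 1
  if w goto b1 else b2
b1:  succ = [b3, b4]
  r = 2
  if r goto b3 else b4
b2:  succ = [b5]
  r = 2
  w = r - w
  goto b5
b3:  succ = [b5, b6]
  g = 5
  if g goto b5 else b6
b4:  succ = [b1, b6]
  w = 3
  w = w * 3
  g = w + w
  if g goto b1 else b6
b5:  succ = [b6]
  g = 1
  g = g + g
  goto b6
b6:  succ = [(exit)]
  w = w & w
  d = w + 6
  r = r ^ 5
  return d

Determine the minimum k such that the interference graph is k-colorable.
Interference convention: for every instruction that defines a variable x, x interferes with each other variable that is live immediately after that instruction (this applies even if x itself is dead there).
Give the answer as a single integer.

def/use:
  b0 def {g,w} use ∅
  b1 def {r} use ∅
  b2 def {r,w} use {w}
  b3 def {g} use ∅
  b4 def {g,w} use ∅
  b5 def {g} use ∅
  b6 def {d,r,w} use {r,w}

Backward fixpoint:
  b0: in=∅ out={w}
  b1: in={w} out={r,w}
  b2: in={w} out={r,w}
  b3: in={r,w} out={r,w}
  b4: in={r} out={r,w}
  b5: in={r,w} out={r,w}
  b6: in={r,w} out=∅

Conflict graph:
  d — {r}
  g — {r,w}
  r — {d,g,w}
  w — {g,r}

Colouring:
  {g,r,w} pairwise interfere (3-clique) ⇒ χ ≥ 3
  3-colouring: R0={r}  R1={d,g}  R2={w}
  χ = 3

Answer: 3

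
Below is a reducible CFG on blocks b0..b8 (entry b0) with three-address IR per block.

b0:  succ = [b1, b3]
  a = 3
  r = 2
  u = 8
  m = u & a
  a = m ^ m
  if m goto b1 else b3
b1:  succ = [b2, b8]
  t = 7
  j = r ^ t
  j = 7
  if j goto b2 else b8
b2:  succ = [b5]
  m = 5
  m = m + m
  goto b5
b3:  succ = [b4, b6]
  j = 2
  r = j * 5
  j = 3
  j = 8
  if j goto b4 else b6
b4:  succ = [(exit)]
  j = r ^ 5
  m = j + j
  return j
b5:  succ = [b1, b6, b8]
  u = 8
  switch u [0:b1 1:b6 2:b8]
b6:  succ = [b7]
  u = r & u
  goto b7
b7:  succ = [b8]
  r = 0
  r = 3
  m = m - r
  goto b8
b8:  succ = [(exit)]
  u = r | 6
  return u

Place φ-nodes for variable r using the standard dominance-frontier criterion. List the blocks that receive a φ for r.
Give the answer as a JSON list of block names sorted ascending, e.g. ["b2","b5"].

Answer: ["b6", "b8"]

Derivation:
idom tree: b1←b0 b2←b1 b3←b0 b4←b3 b5←b2 b6←b0 b7←b6 b8←b0
Join-block Dom:
  b1: preds {b0,b5}: {b0} ∩ {b0,b1,b2,b5} = {b0}; idom=b0
  b6: preds {b3,b5}: {b0,b3} ∩ {b0,b1,b2,b5} = {b0}; idom=b0
  b8: preds {b1,b5,b7}: {b0,b1} ∩ {b0,b1,b2,b5} ∩ {b0,b6,b7} = {b0}; idom=b0

DF derivation:
  b1←b0: walk · to b0
  b1←b5: walk b5→b2→b1 to b0
  b6←b3: walk b3 to b0
  b6←b5: walk b5→b2→b1 to b0
  b8←b1: walk b1 to b0
  b8←b5: walk b5→b2→b1 to b0
  b8←b7: walk b7→b6 to b0
  b0 → ∅
  b1 → {b1,b6,b8}
  b2 → {b1,b6,b8}
  b3 → {b6}
  b4 → ∅
  b5 → {b1,b6,b8}
  b6 → {b8}
  b7 → {b8}
  b8 → ∅

φ for r: defs {b0,b3,b7}
  DF⁺ = {b6,b8}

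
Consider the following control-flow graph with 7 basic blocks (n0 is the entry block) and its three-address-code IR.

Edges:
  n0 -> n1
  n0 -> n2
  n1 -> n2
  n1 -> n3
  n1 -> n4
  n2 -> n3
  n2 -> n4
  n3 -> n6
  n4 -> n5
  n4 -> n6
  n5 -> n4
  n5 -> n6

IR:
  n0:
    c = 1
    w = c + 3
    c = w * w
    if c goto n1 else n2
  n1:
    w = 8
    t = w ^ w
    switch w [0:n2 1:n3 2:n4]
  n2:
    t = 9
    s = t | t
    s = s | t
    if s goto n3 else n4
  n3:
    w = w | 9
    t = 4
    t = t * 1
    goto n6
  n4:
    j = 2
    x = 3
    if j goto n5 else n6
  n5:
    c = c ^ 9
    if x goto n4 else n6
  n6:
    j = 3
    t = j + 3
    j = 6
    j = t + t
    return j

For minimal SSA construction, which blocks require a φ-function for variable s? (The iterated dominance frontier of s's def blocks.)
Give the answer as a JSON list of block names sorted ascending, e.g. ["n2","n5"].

idom tree: n1←n0 n2←n0 n3←n0 n4←n0 n5←n4 n6←n0
Join-block Dom:
  n2: preds {n0,n1}: {n0} ∩ {n0,n1} = {n0}; idom=n0
  n3: preds {n1,n2}: {n0,n1} ∩ {n0,n2} = {n0}; idom=n0
  n4: preds {n1,n2,n5}: {n0,n1} ∩ {n0,n2} ∩ {n0,n4,n5} = {n0}; idom=n0
  n6: preds {n3,n4,n5}: {n0,n3} ∩ {n0,n4} ∩ {n0,n4,n5} = {n0}; idom=n0

Frontier:
  join n2 pred n0: · stop@n0
  join n2 pred n1: n1 stop@n0
  join n3 pred n1: n1 stop@n0
  join n3 pred n2: n2 stop@n0
  join n4 pred n1: n1 stop@n0
  join n4 pred n2: n2 stop@n0
  join n4 pred n5: n5→n4 stop@n0
  join n6 pred n3: n3 stop@n0
  join n6 pred n4: n4 stop@n0
  join n6 pred n5: n5→n4 stop@n0
  n0: DF=∅
  n1: DF={n2,n3,n4}
  n2: DF={n3,n4}
  n3: DF={n6}
  n4: DF={n4,n6}
  n5: DF={n4,n6}
  n6: DF=∅

φ for s: defs {n2}
  DF⁺ = {n3,n4,n6}

Answer: ["n3", "n4", "n6"]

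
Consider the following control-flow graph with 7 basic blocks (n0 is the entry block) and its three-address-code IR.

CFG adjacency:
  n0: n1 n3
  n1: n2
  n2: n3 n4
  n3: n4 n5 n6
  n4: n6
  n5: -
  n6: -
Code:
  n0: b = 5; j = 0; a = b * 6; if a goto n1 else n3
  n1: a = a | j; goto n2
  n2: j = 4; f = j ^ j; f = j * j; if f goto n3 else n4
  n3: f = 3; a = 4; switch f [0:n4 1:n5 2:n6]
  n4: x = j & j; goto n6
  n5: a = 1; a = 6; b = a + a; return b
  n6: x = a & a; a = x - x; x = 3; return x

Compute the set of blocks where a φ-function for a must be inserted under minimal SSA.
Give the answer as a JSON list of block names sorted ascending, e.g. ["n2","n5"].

idom tree: n1←n0 n2←n1 n3←n0 n4←n0 n5←n3 n6←n0
Join-block Dom:
  n3: preds {n0,n2}: {n0} ∩ {n0,n1,n2} = {n0}; idom=n0
  n4: preds {n2,n3}: {n0,n1,n2} ∩ {n0,n3} = {n0}; idom=n0
  n6: preds {n3,n4}: {n0,n3} ∩ {n0,n4} = {n0}; idom=n0

Frontier:
  join n3 pred n0: · stop@n0
  join n3 pred n2: n2→n1 stop@n0
  join n4 pred n2: n2→n1 stop@n0
  join n4 pred n3: n3 stop@n0
  join n6 pred n3: n3 stop@n0
  join n6 pred n4: n4 stop@n0
  n0: DF=∅
  n1: DF={n3,n4}
  n2: DF={n3,n4}
  n3: DF={n4,n6}
  n4: DF={n6}
  n5: DF=∅
  n6: DF=∅

φ for a: defs {n0,n1,n3,n5,n6}
  DF⁺ = {n3,n4,n6}

Answer: ["n3", "n4", "n6"]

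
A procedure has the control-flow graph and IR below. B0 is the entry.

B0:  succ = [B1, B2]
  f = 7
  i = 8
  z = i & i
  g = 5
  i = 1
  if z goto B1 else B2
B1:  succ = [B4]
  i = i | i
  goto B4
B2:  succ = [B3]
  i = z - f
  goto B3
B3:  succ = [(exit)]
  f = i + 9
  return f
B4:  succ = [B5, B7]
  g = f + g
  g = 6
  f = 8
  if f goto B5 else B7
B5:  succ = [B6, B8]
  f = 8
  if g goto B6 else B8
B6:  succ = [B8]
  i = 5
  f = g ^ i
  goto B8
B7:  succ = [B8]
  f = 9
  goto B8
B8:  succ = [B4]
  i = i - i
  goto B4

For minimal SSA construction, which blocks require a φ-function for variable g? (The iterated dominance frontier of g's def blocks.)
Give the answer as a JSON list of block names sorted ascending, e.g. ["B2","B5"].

Answer: ["B4"]

Derivation:
idom tree: B1←B0 B2←B0 B3←B2 B4←B1 B5←B4 B6←B5 B7←B4 B8←B4
Join-block Dom:
  B4: preds {B1,B8}: {B0,B1} ∩ {B0,B1,B4,B8} = {B0,B1}; idom=B1
  B8: preds {B5,B6,B7}: {B0,B1,B4,B5} ∩ {B0,B1,B4,B5,B6} ∩ {B0,B1,B4,B7} = {B0,B1,B4}; idom=B4

DF derivation:
  join B4 pred B1: · stop@B1
  join B4 pred B8: B8→B4 stop@B1
  join B8 pred B5: B5 stop@B4
  join B8 pred B6: B6→B5 stop@B4
  join B8 pred B7: B7 stop@B4
  B0 → ∅
  B1 → ∅
  B2 → ∅
  B3 → ∅
  B4 → {B4}
  B5 → {B8}
  B6 → {B8}
  B7 → {B8}
  B8 → {B4}

φ for g: defs {B0,B4}
  DF⁺ = {B4}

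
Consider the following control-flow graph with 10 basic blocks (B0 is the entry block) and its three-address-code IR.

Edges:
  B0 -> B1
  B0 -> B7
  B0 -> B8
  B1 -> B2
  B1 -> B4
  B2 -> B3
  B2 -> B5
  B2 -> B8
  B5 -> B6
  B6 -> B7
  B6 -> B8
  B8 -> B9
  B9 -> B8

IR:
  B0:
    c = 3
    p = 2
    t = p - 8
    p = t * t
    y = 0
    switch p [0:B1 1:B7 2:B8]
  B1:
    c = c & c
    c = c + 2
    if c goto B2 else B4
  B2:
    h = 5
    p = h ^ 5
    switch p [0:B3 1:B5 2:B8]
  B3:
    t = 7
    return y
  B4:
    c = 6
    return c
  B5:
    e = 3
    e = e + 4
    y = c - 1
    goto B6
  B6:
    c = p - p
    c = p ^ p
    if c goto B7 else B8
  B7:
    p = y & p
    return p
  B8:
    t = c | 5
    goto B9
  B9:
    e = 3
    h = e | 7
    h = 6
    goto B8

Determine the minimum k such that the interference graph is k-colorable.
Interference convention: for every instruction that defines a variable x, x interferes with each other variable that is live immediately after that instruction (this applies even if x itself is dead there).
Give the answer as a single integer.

def/use:
  B0 def {c,p,t,y} use ∅
  B1 def {c} use {c}
  B2 def {h,p} use ∅
  B3 def {t} use {y}
  B4 def {c} use ∅
  B5 def {e,y} use {c}
  B6 def {c} use {p}
  B7 def {p} use {p,y}
  B8 def {t} use {c}
  B9 def {e,h} use ∅

Live sets:
  B0 li=∅ lo={c,p,y}
  B1 li={c,y} lo={c,y}
  B2 li={c,y} lo={c,p,y}
  B3 li={y} lo=∅
  B4 li=∅ lo=∅
  B5 li={c,p} lo={p,y}
  B6 li={p,y} lo={c,p,y}
  B7 li={p,y} lo=∅
  B8 li={c} lo={c}
  B9 li={c} lo={c}

Conflict graph:
  c: {e,h,p,t,y}
  e: {c,p}
  h: {c,y}
  p: {c,e,y}
  t: {c,y}
  y: {c,h,p,t}

Registers:
  clique {c,e,p} ⇒ need ≥ 3
  assign c→R0 e→R1 h→R2 p→R2 t→R2 y→R1 — no edge inside a register ⇒ χ ≤ 3
  χ = 3

Answer: 3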